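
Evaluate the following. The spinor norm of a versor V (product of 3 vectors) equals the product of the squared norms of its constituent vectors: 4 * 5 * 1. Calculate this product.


Spinor norm N(V) = |v1|^2 * |v2|^2 * ... * |v3|^2
= 4 * 5 * 1
Running product: 4, 20, 20
N(V) = 20


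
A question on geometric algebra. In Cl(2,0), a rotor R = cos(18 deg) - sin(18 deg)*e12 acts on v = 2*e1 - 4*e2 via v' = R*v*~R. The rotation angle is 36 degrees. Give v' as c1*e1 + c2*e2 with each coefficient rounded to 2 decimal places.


Rotor R = cos(18deg) - sin(18deg)*e12
Rotation angle theta = 2 * 18 = 36 degrees
v' = R*v*~R rotates v by theta.
cos(36deg) = 0.8090, sin(36deg) = 0.5878
v'_1 = 2*cos(36deg) - (-4)*sin(36deg)
= 2*0.8090 - (-4)*0.5878
= 3.97
v'_2 = 2*sin(36deg) + (-4)*cos(36deg)
= 2*0.5878 + (-4)*0.8090
= -2.06
v' = 3.97*e1 - 2.06*e2


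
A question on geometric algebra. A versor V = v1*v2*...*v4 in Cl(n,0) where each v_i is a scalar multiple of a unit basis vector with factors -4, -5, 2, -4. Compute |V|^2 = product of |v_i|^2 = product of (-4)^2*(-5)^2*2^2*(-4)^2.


Each vector v_i has |v_i|^2 = s_i^2
Squared scales: (-4)^2 = 16, (-5)^2 = 25, 2^2 = 4, (-4)^2 = 16
|V|^2 = 16 * 25 * 4 * 16
= 25600


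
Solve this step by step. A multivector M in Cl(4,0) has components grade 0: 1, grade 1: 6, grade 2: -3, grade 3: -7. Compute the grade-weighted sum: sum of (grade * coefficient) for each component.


Grade-weighted sum = sum of grade_k * coefficient_k
0*1 = 0
1*6 = 6
2*(-3) = -6
3*(-7) = -21
Total = 0 + 6 + (-6) + (-21) = -21


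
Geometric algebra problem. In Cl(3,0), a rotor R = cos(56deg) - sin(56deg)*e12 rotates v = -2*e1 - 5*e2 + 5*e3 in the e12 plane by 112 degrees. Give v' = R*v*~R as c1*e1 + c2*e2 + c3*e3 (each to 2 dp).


Rotor R = cos(56deg) - sin(56deg)*e12
Rotation angle theta = 2 * 56 = 112 degrees in the e12 plane (e1 -> e2).
The component perpendicular to the plane (e3) is invariant: v'_3 = v3 = 5.00
cos(112deg) = -0.3746, sin(112deg) = 0.9272
v'_1 = v1*cos(theta) - v2*sin(theta) = -2*(-0.3746) - (-5)*0.9272 = 5.39
v'_2 = v1*sin(theta) + v2*cos(theta) = -2*0.9272 + (-5)*(-0.3746) = 0.02
v' = 5.39*e1 + 0.02*e2 + 5.00*e3


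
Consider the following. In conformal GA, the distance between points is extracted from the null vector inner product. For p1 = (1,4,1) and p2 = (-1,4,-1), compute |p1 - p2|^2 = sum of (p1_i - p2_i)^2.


p1 - p2 = (2, 0, 2)
|p1 - p2|^2 = 2^2 + 0^2 + 2^2
= 4 + 0 + 4
= 8


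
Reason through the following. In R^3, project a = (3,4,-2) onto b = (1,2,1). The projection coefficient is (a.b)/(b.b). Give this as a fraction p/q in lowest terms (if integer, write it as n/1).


Projection coefficient = (a . b) / (b . b)
a . b = 3*1 + 4*2 + (-2)*1
= 3 + 8 + (-2) = 9
b . b = 1^2 + 2^2 + 1^2
= 1 + 4 + 1 = 6
Coefficient = 9/6
In lowest terms: 3/2


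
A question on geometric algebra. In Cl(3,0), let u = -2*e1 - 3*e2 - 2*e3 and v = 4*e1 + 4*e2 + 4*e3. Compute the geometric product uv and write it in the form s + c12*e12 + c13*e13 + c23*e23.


In Cl(3,0): e_i^2 = 1, e_ie_j = -e_je_i for i != j.
Scalar part = u . v = (-2)*4 + (-3)*4 + (-2)*4
= -8 + (-12) + (-8) = -28
e12 coeff = (-2)*4 - (-3)*4 = -8 - (-12) = 4
e13 coeff = (-2)*4 - (-2)*4 = -8 - (-8) = 0
e23 coeff = (-3)*4 - (-2)*4 = -12 - (-8) = -4
uv = -28 + 4*e12 + 0*e13 - 4*e23


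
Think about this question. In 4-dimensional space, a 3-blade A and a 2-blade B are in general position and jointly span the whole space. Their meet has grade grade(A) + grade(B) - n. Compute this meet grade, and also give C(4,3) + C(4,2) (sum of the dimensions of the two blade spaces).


Meet grade = grade(A) + grade(B) - n
= 3 + 2 - 4 = 1
C(4,3) = 4
C(4,2) = 6
dim_A + dim_B = 4 + 6 = 10


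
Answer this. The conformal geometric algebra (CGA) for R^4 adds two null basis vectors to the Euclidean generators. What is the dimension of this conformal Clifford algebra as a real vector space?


The conformal model of R^4 uses Cl(5,1): the 4 Euclidean generators plus two extra orthogonal generators e+ (e+^2 = +1) and e- (e-^2 = -1), from which the null vectors e0, einf are built.
Number of generators m = 4 + 2 = 6.
dim Cl(p,q) = 2^m = 2^6 = 64


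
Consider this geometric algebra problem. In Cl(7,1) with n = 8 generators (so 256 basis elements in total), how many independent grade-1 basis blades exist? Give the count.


Number of grade-k basis blades in Cl(p,q) with n = p + q is C(n, k).
n = 7 + 1 = 8
C(8, 1) = 8! / (1! * 7!)
= 40320 / (1 * 5040)
= 8


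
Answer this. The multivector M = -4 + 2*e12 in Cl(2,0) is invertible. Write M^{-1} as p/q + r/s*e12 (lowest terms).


M = -4 + 2*e12, where e12^2 = -1.
Since M commutes with its reverse ~M = a - b*e12, M * ~M = a^2 - b^2*e12^2 = a^2 + b^2.
So M^{-1} = ~M / (a^2 + b^2) = (a - b*e12)/(a^2 + b^2).
a^2 + b^2 = 16 + 4 = 20
Scalar part = -4/20 = -1/5
Bivector coeff = -2/20 = -1/10
M^{-1} = -1/5 - 1/10*e12


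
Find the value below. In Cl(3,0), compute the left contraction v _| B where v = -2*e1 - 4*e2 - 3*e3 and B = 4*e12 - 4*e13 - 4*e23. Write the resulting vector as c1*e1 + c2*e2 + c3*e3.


Left contraction v _| B = <vB>_1 (grade-1 part of the geometric product vB).
Using e1_|e12 = e2, e2_|e12 = -e1, e1_|e13 = e3, e3_|e13 = -e1, e2_|e23 = e3, e3_|e23 = -e2:
e1 coeff: -v2*b12 - v3*b13 = -(-4)*(4) - (-3)*(-4) = 4
e2 coeff: v1*b12 - v3*b23 = (-2)*(4) - (-3)*(-4) = -20
e3 coeff: v1*b13 + v2*b23 = (-2)*(-4) + (-4)*(-4) = 24
v _| B = 4*e1 - 20*e2 + 24*e3


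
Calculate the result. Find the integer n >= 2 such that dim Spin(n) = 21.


dim Spin(n) = dim so(n) = n(n-1)/2.
Solve n(n-1)/2 = 21, i.e. n^2 - n - 42 = 0.
Discriminant = 1 + 8*21 = 169
n = (1 + sqrt(169))/2 = (1 + 13)/2 = 7


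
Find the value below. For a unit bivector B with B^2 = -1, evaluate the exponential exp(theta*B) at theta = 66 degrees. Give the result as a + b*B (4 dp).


For a unit bivector B with B^2 = -1, the exponential series gives
e^(theta*B) = cos(theta) + sin(theta)*B (the GA analogue of Euler's formula).
theta = 66 degrees = 1.151917 rad
cos(66 deg) = 0.4067
sin(66 deg) = 0.9135
exp(theta*B) = 0.4067 + 0.9135*B


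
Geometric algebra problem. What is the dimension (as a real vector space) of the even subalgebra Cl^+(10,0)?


Even subalgebra dimension = 2^(n-1)
n = 10 + 0 = 10
2^(10 - 1) = 2^9 = 512
Verification: sum of C(10,k) for even k = 1 + 45 + 210 + 210 + 45 + 1 = 512
Result = 512


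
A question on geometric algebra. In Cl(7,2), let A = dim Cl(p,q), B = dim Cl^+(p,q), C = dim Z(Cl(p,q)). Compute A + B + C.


n = 7 + 2 = 9
Total dim = 2^9 = 512
Even subalgebra dim = 2^8 = 256
n is odd, so center dim = 2
Sum = 512 + 256 + 2 = 770


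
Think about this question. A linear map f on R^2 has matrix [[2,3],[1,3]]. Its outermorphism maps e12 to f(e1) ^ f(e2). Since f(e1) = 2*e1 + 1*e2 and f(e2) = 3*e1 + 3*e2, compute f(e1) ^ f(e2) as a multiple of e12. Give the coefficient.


The outermorphism of a linear map f sends e1^e2 to f(e1)^f(e2).
f(e1) = 2*e1 + 1*e2
f(e2) = 3*e1 + 3*e2
f(e1) ^ f(e2) = (2*e1 + 1*e2) ^ (3*e1 + 3*e2)
= 2*3*e12 + 1*3*e21
= (6 - 3)*e12
= 3*e12
Coefficient = 3


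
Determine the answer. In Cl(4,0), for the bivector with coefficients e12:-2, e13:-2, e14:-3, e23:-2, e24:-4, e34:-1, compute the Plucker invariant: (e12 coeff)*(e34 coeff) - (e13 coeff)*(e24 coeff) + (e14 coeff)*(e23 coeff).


Plucker relation: af - be + cd
a*f = (-2)*(-1) = 2
b*e = (-2)*(-4) = 8
c*d = (-3)*(-2) = 6
af - be + cd = 2 - 8 + 6
= 0


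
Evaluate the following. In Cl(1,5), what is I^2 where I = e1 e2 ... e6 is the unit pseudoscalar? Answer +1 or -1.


The pseudoscalar I = e1...e_n (product of all n generators) of Cl(p,q) satisfies I^2 = (-1)^(q + n(n-1)/2).
p = 1, q = 5, n = p + q = 6
n(n-1)/2 = 6 * 5 / 2 = 15
Exponent = q + n(n-1)/2 = 5 + 15 = 20
I^2 = (-1)^20 = +1


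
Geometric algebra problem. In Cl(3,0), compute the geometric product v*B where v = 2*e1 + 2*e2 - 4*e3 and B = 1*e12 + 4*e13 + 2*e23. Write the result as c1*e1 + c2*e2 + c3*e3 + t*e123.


vB has grade-1 (vector) and grade-3 (trivector) parts: vB = (v _| B) + (v ^ B).
Vector part <vB>_1:
  e1: -v2*b12 - v3*b13 = -(2)*(1) - (-4)*(4) = 14
  e2: v1*b12 - v3*b23 = (2)*(1) - (-4)*(2) = 10
  e3: v1*b13 + v2*b23 = (2)*(4) + (2)*(2) = 12
Trivector part <vB>_3:
  e123: v1*b23 - v2*b13 + v3*b12 = (2)*(2) - (2)*(4) + (-4)*(1) = -8
vB = 14*e1 + 10*e2 + 12*e3 - 8*e123


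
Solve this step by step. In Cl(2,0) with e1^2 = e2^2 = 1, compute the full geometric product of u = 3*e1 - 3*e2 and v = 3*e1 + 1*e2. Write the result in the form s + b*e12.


Expand: (3*e1 - 3*e2)(3*e1 + 1*e2)
= 3*3*e1e1 + 3*1*e1e2 + (-3)*3*e2e1 + (-3)*1*e2e2
Using e1^2 = e2^2 = 1, e2e1 = -e1e2:
Scalar part s = 3*3 + (-3)*1 = 9 + (-3) = 6
Bivector part b = 3*1 - (-3)*3 = 3 - (-9) = 12
uv = 6 + 12*e12


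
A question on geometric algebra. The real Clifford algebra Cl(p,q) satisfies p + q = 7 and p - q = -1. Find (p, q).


We need p + q = 7 and p - q = -1.
Adding: 2p = 7 + (-1) = 6, so p = 3.
Then q = 7 - 3 = 4.
(p, q) = (3, 4)


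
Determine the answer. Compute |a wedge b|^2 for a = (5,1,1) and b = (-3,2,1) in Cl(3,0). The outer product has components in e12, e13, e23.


a wedge b = (a1*b2 - a2*b1)*e12 + (a1*b3 - a3*b1)*e13 + (a2*b3 - a3*b2)*e23
e12 coeff: 5*2 - 1*(-3) = 10 - (-3) = 13
e13 coeff: 5*1 - 1*(-3) = 5 - (-3) = 8
e23 coeff: 1*1 - 1*2 = 1 - 2 = -1
|a wedge b|^2 = 13^2 + 8^2 + (-1)^2
= 169 + 64 + 1
= 234


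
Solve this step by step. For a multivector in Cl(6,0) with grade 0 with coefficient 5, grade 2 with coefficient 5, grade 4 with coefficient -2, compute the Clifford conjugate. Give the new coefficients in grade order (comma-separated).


Clifford conjugate sign for grade k: (-1)^(k(k+1)/2)
Grade 0: (-1)^(0*1/2) = (-1)^0 = 1, coeff 5 -> 5
Grade 2: (-1)^(2*3/2) = (-1)^3 = -1, coeff 5 -> -5
Grade 4: (-1)^(4*5/2) = (-1)^10 = 1, coeff -2 -> -2
Conjugated coefficients: 5, -5, -2


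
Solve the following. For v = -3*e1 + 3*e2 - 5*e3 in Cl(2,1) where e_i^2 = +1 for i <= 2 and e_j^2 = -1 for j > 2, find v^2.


v^2 = sum of c_i^2 * e_i^2
Positive signature terms (e_i^2 = +1): (-3)^2 + 3^2 = 18
Negative signature terms (e_j^2 = -1): (-5)^2 = 25
v^2 = 18 - 25 = -7


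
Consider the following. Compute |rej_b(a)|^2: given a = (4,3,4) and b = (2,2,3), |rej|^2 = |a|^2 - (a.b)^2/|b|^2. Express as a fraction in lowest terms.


|a|^2 = 4^2 + 3^2 + 4^2 = 41
|b|^2 = 2^2 + 2^2 + 3^2 = 17
a . b = 4*2 + 3*2 + 4*3 = 26
(a.b)^2 = 26^2 = 676
|rej|^2 = 41 - 676/17
= (697 - 676)/17
= 21/17
In lowest terms: 21/17


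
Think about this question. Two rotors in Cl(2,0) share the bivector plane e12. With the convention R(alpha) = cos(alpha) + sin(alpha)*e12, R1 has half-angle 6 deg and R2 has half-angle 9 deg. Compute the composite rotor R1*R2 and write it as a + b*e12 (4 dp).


Same-plane rotors commute and their half-angles add:
R1*R2 = cos(a1 + a2) + sin(a1 + a2)*e12.
a1 + a2 = 6 + 9 = 15 deg
cos(15 deg) = 0.9659
sin(15 deg) = 0.2588
R1*R2 = 0.9659 + 0.2588*e12


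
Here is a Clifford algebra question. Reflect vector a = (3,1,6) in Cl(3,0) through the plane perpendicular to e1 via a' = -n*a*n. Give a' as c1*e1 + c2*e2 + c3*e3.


Reflection formula: a' = -n*a*n, with n = e1 (unit vector, n^2 = 1).
For reflection through hyperplane perp to e1:
The component along e1 flips sign, others stay.
a = (3, 1, 6)
a' = (-3, 1, 6)
a' = -3*e1 + 1*e2 + 6*e3


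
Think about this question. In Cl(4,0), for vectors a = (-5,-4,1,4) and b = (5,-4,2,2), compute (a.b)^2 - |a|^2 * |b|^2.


a . b = (-5)*5 + (-4)*(-4) + 1*2 + 4*2
= -25 + 16 + 2 + 8 = 1
|a|^2 = (-5)^2 + (-4)^2 + 1^2 + 4^2 = 58
|b|^2 = 5^2 + (-4)^2 + 2^2 + 2^2 = 49
(a.b)^2 = 1^2 = 1
|a|^2 * |b|^2 = 58 * 49 = 2842
Result = 1 - 2842 = -2841


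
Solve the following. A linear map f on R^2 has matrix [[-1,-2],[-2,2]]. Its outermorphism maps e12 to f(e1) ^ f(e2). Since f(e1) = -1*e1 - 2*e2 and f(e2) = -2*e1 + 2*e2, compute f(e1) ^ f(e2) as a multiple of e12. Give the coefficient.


The outermorphism of a linear map f sends e1^e2 to f(e1)^f(e2).
f(e1) = -1*e1 - 2*e2
f(e2) = -2*e1 + 2*e2
f(e1) ^ f(e2) = (-1*e1 - 2*e2) ^ (-2*e1 + 2*e2)
= (-1)*2*e12 + (-2)*(-2)*e21
= (-2 - 4)*e12
= -6*e12
Coefficient = -6


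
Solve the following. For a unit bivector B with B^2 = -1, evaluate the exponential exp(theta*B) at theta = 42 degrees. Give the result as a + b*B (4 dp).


For a unit bivector B with B^2 = -1, the exponential series gives
e^(theta*B) = cos(theta) + sin(theta)*B (the GA analogue of Euler's formula).
theta = 42 degrees = 0.733038 rad
cos(42 deg) = 0.7431
sin(42 deg) = 0.6691
exp(theta*B) = 0.7431 + 0.6691*B


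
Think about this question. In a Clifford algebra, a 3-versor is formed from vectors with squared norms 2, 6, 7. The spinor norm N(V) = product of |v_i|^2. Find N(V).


Spinor norm N(V) = |v1|^2 * |v2|^2 * ... * |v3|^2
= 2 * 6 * 7
Running product: 2, 12, 84
N(V) = 84


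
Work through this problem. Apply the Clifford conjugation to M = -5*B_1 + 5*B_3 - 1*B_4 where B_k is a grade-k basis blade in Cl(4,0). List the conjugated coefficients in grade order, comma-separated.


Clifford conjugate sign for grade k: (-1)^(k(k+1)/2)
Grade 1: (-1)^(1*2/2) = (-1)^1 = -1, coeff -5 -> 5
Grade 3: (-1)^(3*4/2) = (-1)^6 = 1, coeff 5 -> 5
Grade 4: (-1)^(4*5/2) = (-1)^10 = 1, coeff -1 -> -1
Conjugated coefficients: 5, 5, -1


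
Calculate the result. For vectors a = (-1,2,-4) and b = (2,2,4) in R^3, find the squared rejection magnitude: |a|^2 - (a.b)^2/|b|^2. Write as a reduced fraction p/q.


|a|^2 = (-1)^2 + 2^2 + (-4)^2 = 21
|b|^2 = 2^2 + 2^2 + 4^2 = 24
a . b = (-1)*2 + 2*2 + (-4)*4 = -14
(a.b)^2 = (-14)^2 = 196
|rej|^2 = 21 - 196/24
= (504 - 196)/24
= 308/24
In lowest terms: 77/6


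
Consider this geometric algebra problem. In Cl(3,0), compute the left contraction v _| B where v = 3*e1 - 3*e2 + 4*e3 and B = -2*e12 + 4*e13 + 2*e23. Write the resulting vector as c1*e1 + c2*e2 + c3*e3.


Left contraction v _| B = <vB>_1 (grade-1 part of the geometric product vB).
Using e1_|e12 = e2, e2_|e12 = -e1, e1_|e13 = e3, e3_|e13 = -e1, e2_|e23 = e3, e3_|e23 = -e2:
e1 coeff: -v2*b12 - v3*b13 = -(-3)*(-2) - (4)*(4) = -22
e2 coeff: v1*b12 - v3*b23 = (3)*(-2) - (4)*(2) = -14
e3 coeff: v1*b13 + v2*b23 = (3)*(4) + (-3)*(2) = 6
v _| B = -22*e1 - 14*e2 + 6*e3


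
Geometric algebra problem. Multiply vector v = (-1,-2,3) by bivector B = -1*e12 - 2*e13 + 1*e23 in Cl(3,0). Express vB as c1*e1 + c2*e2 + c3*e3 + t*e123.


vB has grade-1 (vector) and grade-3 (trivector) parts: vB = (v _| B) + (v ^ B).
Vector part <vB>_1:
  e1: -v2*b12 - v3*b13 = -(-2)*(-1) - (3)*(-2) = 4
  e2: v1*b12 - v3*b23 = (-1)*(-1) - (3)*(1) = -2
  e3: v1*b13 + v2*b23 = (-1)*(-2) + (-2)*(1) = 0
Trivector part <vB>_3:
  e123: v1*b23 - v2*b13 + v3*b12 = (-1)*(1) - (-2)*(-2) + (3)*(-1) = -8
vB = 4*e1 - 2*e2 + 0*e3 - 8*e123


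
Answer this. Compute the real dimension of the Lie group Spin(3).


Spin(n) double-covers SO(n); both have Lie algebra so(n) of dimension n(n-1)/2.
n = 3
n(n-1) = 3 * 2 = 6
dim Spin(3) = 6/2 = 3


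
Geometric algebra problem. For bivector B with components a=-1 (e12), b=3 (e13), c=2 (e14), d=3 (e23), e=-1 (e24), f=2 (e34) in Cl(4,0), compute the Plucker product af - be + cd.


Plucker relation: af - be + cd
a*f = (-1)*2 = -2
b*e = 3*(-1) = -3
c*d = 2*3 = 6
af - be + cd = -2 - (-3) + 6
= 7


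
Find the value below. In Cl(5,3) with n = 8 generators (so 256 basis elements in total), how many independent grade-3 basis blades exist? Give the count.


Number of grade-k basis blades in Cl(p,q) with n = p + q is C(n, k).
n = 5 + 3 = 8
C(8, 3) = 8! / (3! * 5!)
= 40320 / (6 * 120)
= 56


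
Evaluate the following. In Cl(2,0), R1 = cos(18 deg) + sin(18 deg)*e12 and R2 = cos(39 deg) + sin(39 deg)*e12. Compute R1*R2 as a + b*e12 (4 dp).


Same-plane rotors commute and their half-angles add:
R1*R2 = cos(a1 + a2) + sin(a1 + a2)*e12.
a1 + a2 = 18 + 39 = 57 deg
cos(57 deg) = 0.5446
sin(57 deg) = 0.8387
R1*R2 = 0.5446 + 0.8387*e12


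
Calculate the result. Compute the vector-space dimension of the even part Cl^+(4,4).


Even subalgebra dimension = 2^(n-1)
n = 4 + 4 = 8
2^(8 - 1) = 2^7 = 128
Verification: sum of C(8,k) for even k = 1 + 28 + 70 + 28 + 1 = 128
Result = 128


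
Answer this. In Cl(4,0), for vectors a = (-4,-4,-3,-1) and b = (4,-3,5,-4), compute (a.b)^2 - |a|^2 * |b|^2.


a . b = (-4)*4 + (-4)*(-3) + (-3)*5 + (-1)*(-4)
= -16 + 12 + (-15) + 4 = -15
|a|^2 = (-4)^2 + (-4)^2 + (-3)^2 + (-1)^2 = 42
|b|^2 = 4^2 + (-3)^2 + 5^2 + (-4)^2 = 66
(a.b)^2 = (-15)^2 = 225
|a|^2 * |b|^2 = 42 * 66 = 2772
Result = 225 - 2772 = -2547


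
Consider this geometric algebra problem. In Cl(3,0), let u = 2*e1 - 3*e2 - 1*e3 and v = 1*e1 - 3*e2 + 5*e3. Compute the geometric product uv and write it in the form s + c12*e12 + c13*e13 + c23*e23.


In Cl(3,0): e_i^2 = 1, e_ie_j = -e_je_i for i != j.
Scalar part = u . v = 2*1 + (-3)*(-3) + (-1)*5
= 2 + 9 + (-5) = 6
e12 coeff = 2*(-3) - (-3)*1 = -6 - (-3) = -3
e13 coeff = 2*5 - (-1)*1 = 10 - (-1) = 11
e23 coeff = (-3)*5 - (-1)*(-3) = -15 - 3 = -18
uv = 6 - 3*e12 + 11*e13 - 18*e23


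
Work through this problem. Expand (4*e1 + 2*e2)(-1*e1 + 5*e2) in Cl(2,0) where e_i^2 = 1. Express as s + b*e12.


Expand: (4*e1 + 2*e2)(-1*e1 + 5*e2)
= 4*(-1)*e1e1 + 4*5*e1e2 + 2*(-1)*e2e1 + 2*5*e2e2
Using e1^2 = e2^2 = 1, e2e1 = -e1e2:
Scalar part s = 4*(-1) + 2*5 = -4 + 10 = 6
Bivector part b = 4*5 - 2*(-1) = 20 - (-2) = 22
uv = 6 + 22*e12


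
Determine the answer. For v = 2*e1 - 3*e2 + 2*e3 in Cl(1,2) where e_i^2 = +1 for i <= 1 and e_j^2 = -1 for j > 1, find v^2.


v^2 = sum of c_i^2 * e_i^2
Positive signature terms (e_i^2 = +1): 2^2 = 4
Negative signature terms (e_j^2 = -1): (-3)^2 + 2^2 = 13
v^2 = 4 - 13 = -9


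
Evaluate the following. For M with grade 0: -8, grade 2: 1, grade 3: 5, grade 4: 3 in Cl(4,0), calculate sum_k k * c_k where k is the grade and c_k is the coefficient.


Grade-weighted sum = sum of grade_k * coefficient_k
0*(-8) = 0
2*1 = 2
3*5 = 15
4*3 = 12
Total = 0 + 2 + 15 + 12 = 29


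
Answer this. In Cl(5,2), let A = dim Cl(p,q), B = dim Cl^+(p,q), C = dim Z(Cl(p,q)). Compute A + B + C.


n = 5 + 2 = 7
Total dim = 2^7 = 128
Even subalgebra dim = 2^6 = 64
n is odd, so center dim = 2
Sum = 128 + 64 + 2 = 194


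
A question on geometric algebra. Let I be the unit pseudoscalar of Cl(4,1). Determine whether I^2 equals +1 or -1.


The pseudoscalar I = e1...e_n (product of all n generators) of Cl(p,q) satisfies I^2 = (-1)^(q + n(n-1)/2).
p = 4, q = 1, n = p + q = 5
n(n-1)/2 = 5 * 4 / 2 = 10
Exponent = q + n(n-1)/2 = 1 + 10 = 11
I^2 = (-1)^11 = -1


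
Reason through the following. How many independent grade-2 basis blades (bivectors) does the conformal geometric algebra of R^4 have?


The conformal model of R^4 uses Cl(5,1) with m = 4 + 2 = 6 generators.
Number of grade-2 blades = C(m, 2) = C(6, 2)
= 6*5/2 = 15


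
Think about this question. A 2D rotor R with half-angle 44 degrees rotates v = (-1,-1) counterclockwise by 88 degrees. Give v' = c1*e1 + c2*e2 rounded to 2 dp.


Rotor R = cos(44deg) - sin(44deg)*e12
Rotation angle theta = 2 * 44 = 88 degrees
v' = R*v*~R rotates v by theta.
cos(88deg) = 0.0349, sin(88deg) = 0.9994
v'_1 = -1*cos(88deg) - (-1)*sin(88deg)
= -1*0.0349 - (-1)*0.9994
= 0.96
v'_2 = -1*sin(88deg) + (-1)*cos(88deg)
= -1*0.9994 + (-1)*0.0349
= -1.03
v' = 0.96*e1 - 1.03*e2


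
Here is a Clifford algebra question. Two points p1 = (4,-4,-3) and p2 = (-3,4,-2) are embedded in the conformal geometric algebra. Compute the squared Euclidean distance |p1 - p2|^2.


p1 - p2 = (7, -8, -1)
|p1 - p2|^2 = 7^2 + (-8)^2 + (-1)^2
= 49 + 64 + 1
= 114


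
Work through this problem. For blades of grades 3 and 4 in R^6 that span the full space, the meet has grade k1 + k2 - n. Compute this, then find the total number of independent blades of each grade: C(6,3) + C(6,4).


Meet grade = grade(A) + grade(B) - n
= 3 + 4 - 6 = 1
C(6,3) = 20
C(6,4) = 15
dim_A + dim_B = 20 + 15 = 35


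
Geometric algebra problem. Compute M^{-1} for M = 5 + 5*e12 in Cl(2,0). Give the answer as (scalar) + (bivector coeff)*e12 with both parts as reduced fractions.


M = 5 + 5*e12, where e12^2 = -1.
Since M commutes with its reverse ~M = a - b*e12, M * ~M = a^2 - b^2*e12^2 = a^2 + b^2.
So M^{-1} = ~M / (a^2 + b^2) = (a - b*e12)/(a^2 + b^2).
a^2 + b^2 = 25 + 25 = 50
Scalar part = 5/50 = 1/10
Bivector coeff = -5/50 = -1/10
M^{-1} = 1/10 - 1/10*e12


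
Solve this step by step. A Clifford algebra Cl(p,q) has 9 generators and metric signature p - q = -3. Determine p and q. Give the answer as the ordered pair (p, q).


We need p + q = 9 and p - q = -3.
Adding: 2p = 9 + (-3) = 6, so p = 3.
Then q = 9 - 3 = 6.
(p, q) = (3, 6)


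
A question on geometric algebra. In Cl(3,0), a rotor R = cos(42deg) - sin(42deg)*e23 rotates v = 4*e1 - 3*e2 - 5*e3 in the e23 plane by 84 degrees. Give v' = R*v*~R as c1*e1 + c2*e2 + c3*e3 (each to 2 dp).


Rotor R = cos(42deg) - sin(42deg)*e23
Rotation angle theta = 2 * 42 = 84 degrees in the e23 plane (e2 -> e3).
The component perpendicular to the plane (e1) is invariant: v'_1 = v1 = 4.00
cos(84deg) = 0.1045, sin(84deg) = 0.9945
v'_2 = v2*cos(theta) - v3*sin(theta) = -3*0.1045 - (-5)*0.9945 = 4.66
v'_3 = v2*sin(theta) + v3*cos(theta) = -3*0.9945 + (-5)*0.1045 = -3.51
v' = 4.00*e1 + 4.66*e2 - 3.51*e3


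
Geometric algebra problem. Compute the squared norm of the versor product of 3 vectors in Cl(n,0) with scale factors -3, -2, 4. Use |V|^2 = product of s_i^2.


Each vector v_i has |v_i|^2 = s_i^2
Squared scales: (-3)^2 = 9, (-2)^2 = 4, 4^2 = 16
|V|^2 = 9 * 4 * 16
= 576


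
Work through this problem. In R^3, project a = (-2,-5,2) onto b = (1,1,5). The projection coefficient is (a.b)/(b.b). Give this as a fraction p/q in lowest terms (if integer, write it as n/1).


Projection coefficient = (a . b) / (b . b)
a . b = (-2)*1 + (-5)*1 + 2*5
= -2 + (-5) + 10 = 3
b . b = 1^2 + 1^2 + 5^2
= 1 + 1 + 25 = 27
Coefficient = 3/27
In lowest terms: 1/9


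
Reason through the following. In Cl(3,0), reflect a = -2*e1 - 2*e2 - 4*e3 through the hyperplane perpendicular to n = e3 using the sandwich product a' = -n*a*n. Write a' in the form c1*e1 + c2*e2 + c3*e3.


Reflection formula: a' = -n*a*n, with n = e3 (unit vector, n^2 = 1).
For reflection through hyperplane perp to e3:
The component along e3 flips sign, others stay.
a = (-2, -2, -4)
a' = (-2, -2, 4)
a' = -2*e1 - 2*e2 + 4*e3


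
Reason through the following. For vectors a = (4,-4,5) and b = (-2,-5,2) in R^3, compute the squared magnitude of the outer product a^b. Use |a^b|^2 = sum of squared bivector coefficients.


a wedge b = (a1*b2 - a2*b1)*e12 + (a1*b3 - a3*b1)*e13 + (a2*b3 - a3*b2)*e23
e12 coeff: 4*(-5) - (-4)*(-2) = -20 - 8 = -28
e13 coeff: 4*2 - 5*(-2) = 8 - (-10) = 18
e23 coeff: (-4)*2 - 5*(-5) = -8 - (-25) = 17
|a wedge b|^2 = (-28)^2 + 18^2 + 17^2
= 784 + 324 + 289
= 1397


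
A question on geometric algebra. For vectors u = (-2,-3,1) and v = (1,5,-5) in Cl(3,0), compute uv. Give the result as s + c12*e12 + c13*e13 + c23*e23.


In Cl(3,0): e_i^2 = 1, e_ie_j = -e_je_i for i != j.
Scalar part = u . v = (-2)*1 + (-3)*5 + 1*(-5)
= -2 + (-15) + (-5) = -22
e12 coeff = (-2)*5 - (-3)*1 = -10 - (-3) = -7
e13 coeff = (-2)*(-5) - 1*1 = 10 - 1 = 9
e23 coeff = (-3)*(-5) - 1*5 = 15 - 5 = 10
uv = -22 - 7*e12 + 9*e13 + 10*e23


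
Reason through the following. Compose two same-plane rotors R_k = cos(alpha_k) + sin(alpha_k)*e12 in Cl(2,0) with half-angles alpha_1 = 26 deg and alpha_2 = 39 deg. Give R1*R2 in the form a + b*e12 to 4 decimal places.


Same-plane rotors commute and their half-angles add:
R1*R2 = cos(a1 + a2) + sin(a1 + a2)*e12.
a1 + a2 = 26 + 39 = 65 deg
cos(65 deg) = 0.4226
sin(65 deg) = 0.9063
R1*R2 = 0.4226 + 0.9063*e12


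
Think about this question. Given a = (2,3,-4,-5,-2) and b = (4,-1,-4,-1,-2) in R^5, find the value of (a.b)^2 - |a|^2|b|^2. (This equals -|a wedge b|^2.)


a . b = 2*4 + 3*(-1) + (-4)*(-4) + (-5)*(-1) + (-2)*(-2)
= 8 + (-3) + 16 + 5 + 4 = 30
|a|^2 = 2^2 + 3^2 + (-4)^2 + (-5)^2 + (-2)^2 = 58
|b|^2 = 4^2 + (-1)^2 + (-4)^2 + (-1)^2 + (-2)^2 = 38
(a.b)^2 = 30^2 = 900
|a|^2 * |b|^2 = 58 * 38 = 2204
Result = 900 - 2204 = -1304


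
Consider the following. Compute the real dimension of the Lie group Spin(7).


Spin(n) double-covers SO(n); both have Lie algebra so(n) of dimension n(n-1)/2.
n = 7
n(n-1) = 7 * 6 = 42
dim Spin(7) = 42/2 = 21


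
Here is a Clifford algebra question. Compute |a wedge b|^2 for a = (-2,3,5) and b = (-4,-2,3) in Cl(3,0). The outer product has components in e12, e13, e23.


a wedge b = (a1*b2 - a2*b1)*e12 + (a1*b3 - a3*b1)*e13 + (a2*b3 - a3*b2)*e23
e12 coeff: (-2)*(-2) - 3*(-4) = 4 - (-12) = 16
e13 coeff: (-2)*3 - 5*(-4) = -6 - (-20) = 14
e23 coeff: 3*3 - 5*(-2) = 9 - (-10) = 19
|a wedge b|^2 = 16^2 + 14^2 + 19^2
= 256 + 196 + 361
= 813


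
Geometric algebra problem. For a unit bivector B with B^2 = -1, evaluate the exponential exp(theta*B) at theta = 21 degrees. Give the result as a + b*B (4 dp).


For a unit bivector B with B^2 = -1, the exponential series gives
e^(theta*B) = cos(theta) + sin(theta)*B (the GA analogue of Euler's formula).
theta = 21 degrees = 0.366519 rad
cos(21 deg) = 0.9336
sin(21 deg) = 0.3584
exp(theta*B) = 0.9336 + 0.3584*B


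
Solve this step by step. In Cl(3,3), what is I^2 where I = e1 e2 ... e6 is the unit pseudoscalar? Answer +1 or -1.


The pseudoscalar I = e1...e_n (product of all n generators) of Cl(p,q) satisfies I^2 = (-1)^(q + n(n-1)/2).
p = 3, q = 3, n = p + q = 6
n(n-1)/2 = 6 * 5 / 2 = 15
Exponent = q + n(n-1)/2 = 3 + 15 = 18
I^2 = (-1)^18 = +1


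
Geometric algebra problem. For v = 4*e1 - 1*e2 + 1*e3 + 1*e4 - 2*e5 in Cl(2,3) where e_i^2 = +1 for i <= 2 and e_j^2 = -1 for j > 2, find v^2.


v^2 = sum of c_i^2 * e_i^2
Positive signature terms (e_i^2 = +1): 4^2 + (-1)^2 = 17
Negative signature terms (e_j^2 = -1): 1^2 + 1^2 + (-2)^2 = 6
v^2 = 17 - 6 = 11


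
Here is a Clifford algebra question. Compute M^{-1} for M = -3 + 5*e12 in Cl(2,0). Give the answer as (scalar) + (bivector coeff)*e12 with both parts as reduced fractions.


M = -3 + 5*e12, where e12^2 = -1.
Since M commutes with its reverse ~M = a - b*e12, M * ~M = a^2 - b^2*e12^2 = a^2 + b^2.
So M^{-1} = ~M / (a^2 + b^2) = (a - b*e12)/(a^2 + b^2).
a^2 + b^2 = 9 + 25 = 34
Scalar part = -3/34 = -3/34
Bivector coeff = -5/34 = -5/34
M^{-1} = -3/34 - 5/34*e12


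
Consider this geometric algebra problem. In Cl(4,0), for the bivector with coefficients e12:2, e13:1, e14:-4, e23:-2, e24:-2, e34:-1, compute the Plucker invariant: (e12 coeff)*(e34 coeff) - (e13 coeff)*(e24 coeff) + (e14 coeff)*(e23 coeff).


Plucker relation: af - be + cd
a*f = 2*(-1) = -2
b*e = 1*(-2) = -2
c*d = (-4)*(-2) = 8
af - be + cd = -2 - (-2) + 8
= 8


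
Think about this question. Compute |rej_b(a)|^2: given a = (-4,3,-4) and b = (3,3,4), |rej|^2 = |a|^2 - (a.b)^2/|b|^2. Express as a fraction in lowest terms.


|a|^2 = (-4)^2 + 3^2 + (-4)^2 = 41
|b|^2 = 3^2 + 3^2 + 4^2 = 34
a . b = (-4)*3 + 3*3 + (-4)*4 = -19
(a.b)^2 = (-19)^2 = 361
|rej|^2 = 41 - 361/34
= (1394 - 361)/34
= 1033/34
In lowest terms: 1033/34


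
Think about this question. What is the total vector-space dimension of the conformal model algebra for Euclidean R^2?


The conformal model of R^2 uses Cl(3,1): the 2 Euclidean generators plus two extra orthogonal generators e+ (e+^2 = +1) and e- (e-^2 = -1), from which the null vectors e0, einf are built.
Number of generators m = 2 + 2 = 4.
dim Cl(p,q) = 2^m = 2^4 = 16


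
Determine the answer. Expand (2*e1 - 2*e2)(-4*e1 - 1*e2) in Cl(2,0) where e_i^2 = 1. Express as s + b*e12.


Expand: (2*e1 - 2*e2)(-4*e1 - 1*e2)
= 2*(-4)*e1e1 + 2*(-1)*e1e2 + (-2)*(-4)*e2e1 + (-2)*(-1)*e2e2
Using e1^2 = e2^2 = 1, e2e1 = -e1e2:
Scalar part s = 2*(-4) + (-2)*(-1) = -8 + 2 = -6
Bivector part b = 2*(-1) - (-2)*(-4) = -2 - 8 = -10
uv = -6 - 10*e12


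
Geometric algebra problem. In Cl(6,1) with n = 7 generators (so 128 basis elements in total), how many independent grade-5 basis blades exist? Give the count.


Number of grade-k basis blades in Cl(p,q) with n = p + q is C(n, k).
n = 6 + 1 = 7
C(7, 5) = 7! / (5! * 2!)
= 5040 / (120 * 2)
= 21


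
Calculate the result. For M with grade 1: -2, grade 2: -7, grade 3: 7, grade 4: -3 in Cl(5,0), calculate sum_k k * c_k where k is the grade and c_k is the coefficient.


Grade-weighted sum = sum of grade_k * coefficient_k
1*(-2) = -2
2*(-7) = -14
3*7 = 21
4*(-3) = -12
Total = -2 + (-14) + 21 + (-12) = -7


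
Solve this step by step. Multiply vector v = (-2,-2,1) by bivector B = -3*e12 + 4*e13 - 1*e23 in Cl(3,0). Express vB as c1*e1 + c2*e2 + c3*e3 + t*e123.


vB has grade-1 (vector) and grade-3 (trivector) parts: vB = (v _| B) + (v ^ B).
Vector part <vB>_1:
  e1: -v2*b12 - v3*b13 = -(-2)*(-3) - (1)*(4) = -10
  e2: v1*b12 - v3*b23 = (-2)*(-3) - (1)*(-1) = 7
  e3: v1*b13 + v2*b23 = (-2)*(4) + (-2)*(-1) = -6
Trivector part <vB>_3:
  e123: v1*b23 - v2*b13 + v3*b12 = (-2)*(-1) - (-2)*(4) + (1)*(-3) = 7
vB = -10*e1 + 7*e2 - 6*e3 + 7*e123


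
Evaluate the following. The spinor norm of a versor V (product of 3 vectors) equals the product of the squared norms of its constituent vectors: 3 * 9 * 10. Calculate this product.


Spinor norm N(V) = |v1|^2 * |v2|^2 * ... * |v3|^2
= 3 * 9 * 10
Running product: 3, 27, 270
N(V) = 270


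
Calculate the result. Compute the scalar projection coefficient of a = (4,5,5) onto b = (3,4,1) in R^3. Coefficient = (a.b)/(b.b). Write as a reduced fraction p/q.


Projection coefficient = (a . b) / (b . b)
a . b = 4*3 + 5*4 + 5*1
= 12 + 20 + 5 = 37
b . b = 3^2 + 4^2 + 1^2
= 9 + 16 + 1 = 26
Coefficient = 37/26
In lowest terms: 37/26


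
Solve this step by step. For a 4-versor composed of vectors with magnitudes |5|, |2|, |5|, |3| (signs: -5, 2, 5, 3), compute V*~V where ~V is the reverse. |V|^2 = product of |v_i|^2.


Each vector v_i has |v_i|^2 = s_i^2
Squared scales: (-5)^2 = 25, 2^2 = 4, 5^2 = 25, 3^2 = 9
|V|^2 = 25 * 4 * 25 * 9
= 22500


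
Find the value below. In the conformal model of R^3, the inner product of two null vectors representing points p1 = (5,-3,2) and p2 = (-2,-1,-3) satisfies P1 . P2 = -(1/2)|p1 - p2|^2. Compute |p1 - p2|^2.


p1 - p2 = (7, -2, 5)
|p1 - p2|^2 = 7^2 + (-2)^2 + 5^2
= 49 + 4 + 25
= 78


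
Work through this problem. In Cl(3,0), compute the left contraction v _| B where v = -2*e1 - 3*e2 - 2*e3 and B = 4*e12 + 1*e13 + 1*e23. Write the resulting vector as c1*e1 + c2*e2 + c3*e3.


Left contraction v _| B = <vB>_1 (grade-1 part of the geometric product vB).
Using e1_|e12 = e2, e2_|e12 = -e1, e1_|e13 = e3, e3_|e13 = -e1, e2_|e23 = e3, e3_|e23 = -e2:
e1 coeff: -v2*b12 - v3*b13 = -(-3)*(4) - (-2)*(1) = 14
e2 coeff: v1*b12 - v3*b23 = (-2)*(4) - (-2)*(1) = -6
e3 coeff: v1*b13 + v2*b23 = (-2)*(1) + (-3)*(1) = -5
v _| B = 14*e1 - 6*e2 - 5*e3


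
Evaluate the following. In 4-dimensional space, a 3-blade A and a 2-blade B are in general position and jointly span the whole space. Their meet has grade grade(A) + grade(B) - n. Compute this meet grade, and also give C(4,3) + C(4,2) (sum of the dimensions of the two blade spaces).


Meet grade = grade(A) + grade(B) - n
= 3 + 2 - 4 = 1
C(4,3) = 4
C(4,2) = 6
dim_A + dim_B = 4 + 6 = 10


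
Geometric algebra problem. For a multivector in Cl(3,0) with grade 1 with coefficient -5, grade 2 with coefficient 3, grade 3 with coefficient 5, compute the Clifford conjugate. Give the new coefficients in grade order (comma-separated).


Clifford conjugate sign for grade k: (-1)^(k(k+1)/2)
Grade 1: (-1)^(1*2/2) = (-1)^1 = -1, coeff -5 -> 5
Grade 2: (-1)^(2*3/2) = (-1)^3 = -1, coeff 3 -> -3
Grade 3: (-1)^(3*4/2) = (-1)^6 = 1, coeff 5 -> 5
Conjugated coefficients: 5, -3, 5


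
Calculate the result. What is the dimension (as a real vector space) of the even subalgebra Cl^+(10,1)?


Even subalgebra dimension = 2^(n-1)
n = 10 + 1 = 11
2^(11 - 1) = 2^10 = 1024
Verification: sum of C(11,k) for even k = 1 + 55 + 330 + 462 + 165 + 11 = 1024
Result = 1024


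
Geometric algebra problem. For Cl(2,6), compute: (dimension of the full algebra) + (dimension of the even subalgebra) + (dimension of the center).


n = 2 + 6 = 8
Total dim = 2^8 = 256
Even subalgebra dim = 2^7 = 128
n is even, so center dim = 1
Sum = 256 + 128 + 1 = 385


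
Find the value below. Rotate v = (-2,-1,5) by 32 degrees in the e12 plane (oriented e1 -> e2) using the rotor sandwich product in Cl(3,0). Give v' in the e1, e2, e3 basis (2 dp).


Rotor R = cos(16deg) - sin(16deg)*e12
Rotation angle theta = 2 * 16 = 32 degrees in the e12 plane (e1 -> e2).
The component perpendicular to the plane (e3) is invariant: v'_3 = v3 = 5.00
cos(32deg) = 0.8480, sin(32deg) = 0.5299
v'_1 = v1*cos(theta) - v2*sin(theta) = -2*0.8480 - (-1)*0.5299 = -1.17
v'_2 = v1*sin(theta) + v2*cos(theta) = -2*0.5299 + (-1)*0.8480 = -1.91
v' = -1.17*e1 - 1.91*e2 + 5.00*e3


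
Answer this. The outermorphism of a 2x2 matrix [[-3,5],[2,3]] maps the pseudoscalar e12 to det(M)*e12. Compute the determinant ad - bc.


The outermorphism of a linear map f sends e1^e2 to f(e1)^f(e2).
f(e1) = -3*e1 + 2*e2
f(e2) = 5*e1 + 3*e2
f(e1) ^ f(e2) = (-3*e1 + 2*e2) ^ (5*e1 + 3*e2)
= (-3)*3*e12 + 2*5*e21
= (-9 - 10)*e12
= -19*e12
Coefficient = -19


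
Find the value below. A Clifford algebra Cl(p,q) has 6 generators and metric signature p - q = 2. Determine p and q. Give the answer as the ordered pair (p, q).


We need p + q = 6 and p - q = 2.
Adding: 2p = 6 + 2 = 8, so p = 4.
Then q = 6 - 4 = 2.
(p, q) = (4, 2)


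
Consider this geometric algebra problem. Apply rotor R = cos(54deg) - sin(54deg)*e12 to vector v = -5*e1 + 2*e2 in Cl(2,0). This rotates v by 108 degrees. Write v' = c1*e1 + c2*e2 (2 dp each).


Rotor R = cos(54deg) - sin(54deg)*e12
Rotation angle theta = 2 * 54 = 108 degrees
v' = R*v*~R rotates v by theta.
cos(108deg) = -0.3090, sin(108deg) = 0.9511
v'_1 = -5*cos(108deg) - 2*sin(108deg)
= -5*(-0.3090) - 2*0.9511
= -0.36
v'_2 = -5*sin(108deg) + 2*cos(108deg)
= -5*0.9511 + 2*(-0.3090)
= -5.37
v' = -0.36*e1 - 5.37*e2


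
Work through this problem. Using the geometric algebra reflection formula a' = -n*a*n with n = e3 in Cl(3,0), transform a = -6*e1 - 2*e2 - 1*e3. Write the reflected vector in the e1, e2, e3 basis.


Reflection formula: a' = -n*a*n, with n = e3 (unit vector, n^2 = 1).
For reflection through hyperplane perp to e3:
The component along e3 flips sign, others stay.
a = (-6, -2, -1)
a' = (-6, -2, 1)
a' = -6*e1 - 2*e2 + 1*e3


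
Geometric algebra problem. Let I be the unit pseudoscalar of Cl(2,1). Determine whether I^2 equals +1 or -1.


The pseudoscalar I = e1...e_n (product of all n generators) of Cl(p,q) satisfies I^2 = (-1)^(q + n(n-1)/2).
p = 2, q = 1, n = p + q = 3
n(n-1)/2 = 3 * 2 / 2 = 3
Exponent = q + n(n-1)/2 = 1 + 3 = 4
I^2 = (-1)^4 = +1


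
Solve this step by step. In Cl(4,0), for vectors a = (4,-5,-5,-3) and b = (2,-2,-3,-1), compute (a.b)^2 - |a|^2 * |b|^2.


a . b = 4*2 + (-5)*(-2) + (-5)*(-3) + (-3)*(-1)
= 8 + 10 + 15 + 3 = 36
|a|^2 = 4^2 + (-5)^2 + (-5)^2 + (-3)^2 = 75
|b|^2 = 2^2 + (-2)^2 + (-3)^2 + (-1)^2 = 18
(a.b)^2 = 36^2 = 1296
|a|^2 * |b|^2 = 75 * 18 = 1350
Result = 1296 - 1350 = -54


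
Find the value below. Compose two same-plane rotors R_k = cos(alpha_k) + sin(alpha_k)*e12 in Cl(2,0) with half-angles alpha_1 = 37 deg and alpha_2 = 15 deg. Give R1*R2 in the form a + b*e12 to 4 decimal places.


Same-plane rotors commute and their half-angles add:
R1*R2 = cos(a1 + a2) + sin(a1 + a2)*e12.
a1 + a2 = 37 + 15 = 52 deg
cos(52 deg) = 0.6157
sin(52 deg) = 0.7880
R1*R2 = 0.6157 + 0.7880*e12


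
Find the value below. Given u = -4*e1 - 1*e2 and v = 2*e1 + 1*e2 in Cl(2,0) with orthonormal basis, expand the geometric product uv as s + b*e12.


Expand: (-4*e1 - 1*e2)(2*e1 + 1*e2)
= (-4)*2*e1e1 + (-4)*1*e1e2 + (-1)*2*e2e1 + (-1)*1*e2e2
Using e1^2 = e2^2 = 1, e2e1 = -e1e2:
Scalar part s = (-4)*2 + (-1)*1 = -8 + (-1) = -9
Bivector part b = (-4)*1 - (-1)*2 = -4 - (-2) = -2
uv = -9 - 2*e12


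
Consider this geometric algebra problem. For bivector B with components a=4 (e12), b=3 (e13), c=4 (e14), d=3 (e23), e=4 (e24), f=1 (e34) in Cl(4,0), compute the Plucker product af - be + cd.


Plucker relation: af - be + cd
a*f = 4*1 = 4
b*e = 3*4 = 12
c*d = 4*3 = 12
af - be + cd = 4 - 12 + 12
= 4


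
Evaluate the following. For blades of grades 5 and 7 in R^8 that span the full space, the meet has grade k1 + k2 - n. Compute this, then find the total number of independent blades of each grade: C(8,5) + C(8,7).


Meet grade = grade(A) + grade(B) - n
= 5 + 7 - 8 = 4
C(8,5) = 56
C(8,7) = 8
dim_A + dim_B = 56 + 8 = 64


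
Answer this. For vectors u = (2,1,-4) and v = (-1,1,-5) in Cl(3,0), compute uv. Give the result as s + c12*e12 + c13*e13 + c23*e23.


In Cl(3,0): e_i^2 = 1, e_ie_j = -e_je_i for i != j.
Scalar part = u . v = 2*(-1) + 1*1 + (-4)*(-5)
= -2 + 1 + 20 = 19
e12 coeff = 2*1 - 1*(-1) = 2 - (-1) = 3
e13 coeff = 2*(-5) - (-4)*(-1) = -10 - 4 = -14
e23 coeff = 1*(-5) - (-4)*1 = -5 - (-4) = -1
uv = 19 + 3*e12 - 14*e13 - 1*e23


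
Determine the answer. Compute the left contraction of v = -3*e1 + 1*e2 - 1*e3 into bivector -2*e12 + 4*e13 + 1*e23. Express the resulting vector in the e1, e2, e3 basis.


Left contraction v _| B = <vB>_1 (grade-1 part of the geometric product vB).
Using e1_|e12 = e2, e2_|e12 = -e1, e1_|e13 = e3, e3_|e13 = -e1, e2_|e23 = e3, e3_|e23 = -e2:
e1 coeff: -v2*b12 - v3*b13 = -(1)*(-2) - (-1)*(4) = 6
e2 coeff: v1*b12 - v3*b23 = (-3)*(-2) - (-1)*(1) = 7
e3 coeff: v1*b13 + v2*b23 = (-3)*(4) + (1)*(1) = -11
v _| B = 6*e1 + 7*e2 - 11*e3


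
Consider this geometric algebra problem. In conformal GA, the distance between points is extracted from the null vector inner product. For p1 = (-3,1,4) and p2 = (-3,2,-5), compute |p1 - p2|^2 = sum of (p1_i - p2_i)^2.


p1 - p2 = (0, -1, 9)
|p1 - p2|^2 = 0^2 + (-1)^2 + 9^2
= 0 + 1 + 81
= 82


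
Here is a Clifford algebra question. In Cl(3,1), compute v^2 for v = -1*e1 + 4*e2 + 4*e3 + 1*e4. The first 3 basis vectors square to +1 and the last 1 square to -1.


v^2 = sum of c_i^2 * e_i^2
Positive signature terms (e_i^2 = +1): (-1)^2 + 4^2 + 4^2 = 33
Negative signature terms (e_j^2 = -1): 1^2 = 1
v^2 = 33 - 1 = 32


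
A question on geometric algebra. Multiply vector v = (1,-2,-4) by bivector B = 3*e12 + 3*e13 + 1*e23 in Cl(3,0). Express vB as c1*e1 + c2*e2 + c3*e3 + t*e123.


vB has grade-1 (vector) and grade-3 (trivector) parts: vB = (v _| B) + (v ^ B).
Vector part <vB>_1:
  e1: -v2*b12 - v3*b13 = -(-2)*(3) - (-4)*(3) = 18
  e2: v1*b12 - v3*b23 = (1)*(3) - (-4)*(1) = 7
  e3: v1*b13 + v2*b23 = (1)*(3) + (-2)*(1) = 1
Trivector part <vB>_3:
  e123: v1*b23 - v2*b13 + v3*b12 = (1)*(1) - (-2)*(3) + (-4)*(3) = -5
vB = 18*e1 + 7*e2 + 1*e3 - 5*e123


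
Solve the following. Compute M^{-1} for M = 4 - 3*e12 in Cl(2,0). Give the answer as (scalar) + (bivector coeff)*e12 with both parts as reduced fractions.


M = 4 - 3*e12, where e12^2 = -1.
Since M commutes with its reverse ~M = a - b*e12, M * ~M = a^2 - b^2*e12^2 = a^2 + b^2.
So M^{-1} = ~M / (a^2 + b^2) = (a - b*e12)/(a^2 + b^2).
a^2 + b^2 = 16 + 9 = 25
Scalar part = 4/25 = 4/25
Bivector coeff = 3/25 = 3/25
M^{-1} = 4/25 + 3/25*e12


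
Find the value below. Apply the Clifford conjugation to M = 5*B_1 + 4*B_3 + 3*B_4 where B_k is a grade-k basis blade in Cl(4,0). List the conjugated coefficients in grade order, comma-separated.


Clifford conjugate sign for grade k: (-1)^(k(k+1)/2)
Grade 1: (-1)^(1*2/2) = (-1)^1 = -1, coeff 5 -> -5
Grade 3: (-1)^(3*4/2) = (-1)^6 = 1, coeff 4 -> 4
Grade 4: (-1)^(4*5/2) = (-1)^10 = 1, coeff 3 -> 3
Conjugated coefficients: -5, 4, 3


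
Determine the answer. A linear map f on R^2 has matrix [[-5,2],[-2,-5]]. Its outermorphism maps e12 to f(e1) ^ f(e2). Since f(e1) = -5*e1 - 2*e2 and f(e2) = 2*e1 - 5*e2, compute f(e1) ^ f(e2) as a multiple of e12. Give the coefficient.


The outermorphism of a linear map f sends e1^e2 to f(e1)^f(e2).
f(e1) = -5*e1 - 2*e2
f(e2) = 2*e1 - 5*e2
f(e1) ^ f(e2) = (-5*e1 - 2*e2) ^ (2*e1 - 5*e2)
= (-5)*(-5)*e12 + (-2)*2*e21
= (25 - (-4))*e12
= 29*e12
Coefficient = 29
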